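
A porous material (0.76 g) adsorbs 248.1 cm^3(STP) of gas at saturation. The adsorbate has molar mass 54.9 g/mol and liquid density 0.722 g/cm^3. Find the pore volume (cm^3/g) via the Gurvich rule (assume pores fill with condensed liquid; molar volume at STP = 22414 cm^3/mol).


Moles adsorbed n = V_ads / 22414 = 248.1 / 22414 = 1.106897e-02 mol
Liquid volume V_liq = n * M / rho_liq = 1.106897e-02 * 54.9 / 0.722 = 0.84167 cm^3
Specific pore volume V_pore = V_liq / m_sample = 0.84167 / 0.76
V_pore = 1.1075 cm^3/g

1.1075


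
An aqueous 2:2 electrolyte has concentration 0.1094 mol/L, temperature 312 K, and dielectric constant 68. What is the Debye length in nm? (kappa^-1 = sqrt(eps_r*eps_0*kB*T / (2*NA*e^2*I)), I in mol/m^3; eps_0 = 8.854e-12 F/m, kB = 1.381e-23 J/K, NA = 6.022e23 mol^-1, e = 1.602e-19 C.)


Ionic strength I = 0.1094 * 2^2 * 1000 = 437.6 mol/m^3
kappa^-1 = sqrt(68 * 8.854e-12 * 1.381e-23 * 312 / (2 * 6.022e23 * (1.602e-19)^2 * 437.6))
kappa^-1 = 0.438 nm

0.438


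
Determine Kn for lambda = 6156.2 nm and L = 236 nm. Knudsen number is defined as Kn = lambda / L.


Knudsen number Kn = lambda / L
Kn = 6156.2 / 236
Kn = 26.0856

26.0856


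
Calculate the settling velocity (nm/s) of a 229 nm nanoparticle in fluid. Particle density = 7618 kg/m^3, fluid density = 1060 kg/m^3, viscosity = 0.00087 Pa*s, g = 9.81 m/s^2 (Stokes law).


Radius R = 229/2 nm = 1.145e-07 m
Density difference = 7618 - 1060 = 6558 kg/m^3
v = 2 * R^2 * (rho_p - rho_f) * g / (9 * eta)
v = 2 * (1.145e-07)^2 * 6558 * 9.81 / (9 * 0.00087)
v = 2.15437e-07 m/s = 215.4367 nm/s

215.4367


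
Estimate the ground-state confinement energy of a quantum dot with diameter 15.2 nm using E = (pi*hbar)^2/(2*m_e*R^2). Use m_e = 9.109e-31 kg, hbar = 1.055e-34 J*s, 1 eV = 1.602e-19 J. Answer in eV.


Radius R = 15.2/2 = 7.6 nm = 7.6e-09 m
E = (pi * 1.055e-34)^2 / (2 * 9.109e-31 * (7.6e-09)^2)
E(J) = 1.04394e-21
E = E(J) / 1.602e-19 = 0.0065 eV

0.0065


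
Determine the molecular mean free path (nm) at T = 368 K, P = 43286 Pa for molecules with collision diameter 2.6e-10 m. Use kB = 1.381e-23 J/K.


Mean free path: lambda = kB*T / (sqrt(2) * pi * d^2 * P)
lambda = 1.381e-23 * 368 / (sqrt(2) * pi * (2.6e-10)^2 * 43286)
lambda = 3.90915e-07 m
lambda = 390.92 nm

390.92


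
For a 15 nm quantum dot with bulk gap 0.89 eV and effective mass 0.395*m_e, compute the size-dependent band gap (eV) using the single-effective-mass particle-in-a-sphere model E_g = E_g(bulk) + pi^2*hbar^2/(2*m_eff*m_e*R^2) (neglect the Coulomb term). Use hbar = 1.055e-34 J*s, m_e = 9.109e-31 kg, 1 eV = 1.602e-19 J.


Radius R = 15/2 nm = 7.5e-09 m
Confinement energy dE = pi^2 * hbar^2 / (2 * m_eff * m_e * R^2)
dE = pi^2 * (1.055e-34)^2 / (2 * 0.395 * 9.109e-31 * (7.5e-09)^2) J, divided by 1.602e-19 J/eV
dE = 0.0169 eV
Total band gap = E_g(bulk) + dE = 0.89 + 0.0169 = 0.9069 eV

0.9069


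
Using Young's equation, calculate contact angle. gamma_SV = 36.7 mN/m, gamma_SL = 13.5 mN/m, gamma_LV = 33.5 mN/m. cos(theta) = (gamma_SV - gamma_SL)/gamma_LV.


cos(theta) = (gamma_SV - gamma_SL) / gamma_LV
cos(theta) = (36.7 - 13.5) / 33.5
cos(theta) = 0.692537
theta = arccos(0.692537) = 46.17 degrees

46.17


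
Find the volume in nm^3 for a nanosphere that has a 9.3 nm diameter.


Radius r = 9.3/2 = 4.65 nm
Volume V = (4/3) * pi * r^3
V = (4/3) * pi * (4.65)^3
V = 421.16 nm^3

421.16


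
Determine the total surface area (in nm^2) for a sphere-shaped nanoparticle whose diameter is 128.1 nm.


Radius r = 128.1/2 = 64.05 nm
Surface area SA = 4 * pi * r^2
SA = 4 * pi * (64.05)^2
SA = 51552.31 nm^2

51552.31


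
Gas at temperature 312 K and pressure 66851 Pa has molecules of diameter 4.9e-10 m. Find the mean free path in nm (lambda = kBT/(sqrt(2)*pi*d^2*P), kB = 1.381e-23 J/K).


Mean free path: lambda = kB*T / (sqrt(2) * pi * d^2 * P)
lambda = 1.381e-23 * 312 / (sqrt(2) * pi * (4.9e-10)^2 * 66851)
lambda = 6.04204e-08 m
lambda = 60.42 nm

60.42


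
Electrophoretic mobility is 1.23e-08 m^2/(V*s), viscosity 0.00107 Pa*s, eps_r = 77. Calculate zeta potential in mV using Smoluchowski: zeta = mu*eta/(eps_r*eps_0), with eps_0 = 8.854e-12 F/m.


Smoluchowski equation: zeta = mu * eta / (eps_r * eps_0)
zeta = 1.23e-08 * 0.00107 / (77 * 8.854e-12)
zeta = 0.019305 V = 19.3 mV

19.3


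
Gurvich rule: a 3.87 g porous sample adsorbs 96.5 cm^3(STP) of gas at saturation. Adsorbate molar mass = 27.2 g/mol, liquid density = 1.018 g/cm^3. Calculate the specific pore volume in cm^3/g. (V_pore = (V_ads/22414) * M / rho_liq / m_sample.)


Moles adsorbed n = V_ads / 22414 = 96.5 / 22414 = 4.305345e-03 mol
Liquid volume V_liq = n * M / rho_liq = 4.305345e-03 * 27.2 / 1.018 = 0.11503 cm^3
Specific pore volume V_pore = V_liq / m_sample = 0.11503 / 3.87
V_pore = 0.0297 cm^3/g

0.0297


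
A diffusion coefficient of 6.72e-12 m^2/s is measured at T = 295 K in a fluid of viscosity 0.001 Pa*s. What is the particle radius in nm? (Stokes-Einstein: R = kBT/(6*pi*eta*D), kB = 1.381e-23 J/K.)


Stokes-Einstein: R = kB*T / (6*pi*eta*D)
R = 1.381e-23 * 295 / (6 * pi * 0.001 * 6.72e-12)
R = 3.21622e-08 m = 32.16 nm

32.16


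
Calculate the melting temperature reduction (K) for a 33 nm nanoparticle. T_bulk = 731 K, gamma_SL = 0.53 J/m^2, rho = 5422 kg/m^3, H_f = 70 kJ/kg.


Radius R = 33/2 = 16.5 nm = 1.65e-08 m
Convert H_f = 70 kJ/kg = 70000 J/kg
dT = 2 * gamma_SL * T_bulk / (rho * H_f * R)
dT = 2 * 0.53 * 731 / (5422 * 70000 * 1.65e-08)
dT = 123.7 K

123.7


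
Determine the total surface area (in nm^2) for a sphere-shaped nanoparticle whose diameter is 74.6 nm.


Radius r = 74.6/2 = 37.3 nm
Surface area SA = 4 * pi * r^2
SA = 4 * pi * (37.3)^2
SA = 17483.47 nm^2

17483.47


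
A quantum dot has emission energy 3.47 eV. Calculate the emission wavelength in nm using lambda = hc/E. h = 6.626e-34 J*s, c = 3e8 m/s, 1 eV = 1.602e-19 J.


Convert energy: E = 3.47 eV = 3.47 * 1.602e-19 = 5.55894e-19 J
lambda = h*c / E = 6.626e-34 * 3e8 / 5.55894e-19
lambda = 3.57586e-07 m = 357.6 nm

357.6


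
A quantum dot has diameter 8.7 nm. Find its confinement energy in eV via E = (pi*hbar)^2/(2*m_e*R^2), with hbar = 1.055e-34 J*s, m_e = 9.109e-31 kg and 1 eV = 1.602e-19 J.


Radius R = 8.7/2 = 4.35 nm = 4.35e-09 m
E = (pi * 1.055e-34)^2 / (2 * 9.109e-31 * (4.35e-09)^2)
E(J) = 3.18658e-21
E = E(J) / 1.602e-19 = 0.0199 eV

0.0199


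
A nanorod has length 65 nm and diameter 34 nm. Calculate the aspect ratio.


Aspect ratio AR = length / diameter
AR = 65 / 34
AR = 1.91

1.91


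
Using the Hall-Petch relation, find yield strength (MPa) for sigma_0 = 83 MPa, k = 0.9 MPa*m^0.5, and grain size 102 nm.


d = 102 nm = 1.02e-07 m
sqrt(d) = 0.0003193744
Hall-Petch contribution = k / sqrt(d) = 0.9 / 0.0003193744 = 2818.0 MPa
sigma = sigma_0 + k/sqrt(d) = 83 + 2818.0 = 2901.0 MPa

2901.0


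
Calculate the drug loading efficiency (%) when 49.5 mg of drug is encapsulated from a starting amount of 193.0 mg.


Drug loading efficiency = (drug loaded / drug initial) * 100
DLE = 49.5 / 193.0 * 100
DLE = 0.2565 * 100
DLE = 25.65%

25.65


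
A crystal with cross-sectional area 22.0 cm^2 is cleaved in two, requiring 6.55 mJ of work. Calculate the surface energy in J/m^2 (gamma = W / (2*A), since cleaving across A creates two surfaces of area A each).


Convert: A = 22.0 cm^2 = 0.0022 m^2, W = 6.55 mJ = 0.00655 J
Cleaving exposes two faces of area A, so total new surface = 2*A and gamma = W / (2*A)
gamma = 0.00655 / (2 * 0.0022)
gamma = 1.489 J/m^2

1.489


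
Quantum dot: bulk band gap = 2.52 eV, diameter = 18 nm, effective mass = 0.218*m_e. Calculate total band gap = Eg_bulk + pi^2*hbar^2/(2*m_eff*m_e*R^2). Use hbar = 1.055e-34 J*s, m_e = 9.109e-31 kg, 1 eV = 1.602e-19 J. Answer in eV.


Radius R = 18/2 nm = 9e-09 m
Confinement energy dE = pi^2 * hbar^2 / (2 * m_eff * m_e * R^2)
dE = pi^2 * (1.055e-34)^2 / (2 * 0.218 * 9.109e-31 * (9e-09)^2) J, divided by 1.602e-19 J/eV
dE = 0.0213 eV
Total band gap = E_g(bulk) + dE = 2.52 + 0.0213 = 2.5413 eV

2.5413


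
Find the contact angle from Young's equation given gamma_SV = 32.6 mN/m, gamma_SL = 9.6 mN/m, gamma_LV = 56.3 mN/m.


cos(theta) = (gamma_SV - gamma_SL) / gamma_LV
cos(theta) = (32.6 - 9.6) / 56.3
cos(theta) = 0.408526
theta = arccos(0.408526) = 65.89 degrees

65.89


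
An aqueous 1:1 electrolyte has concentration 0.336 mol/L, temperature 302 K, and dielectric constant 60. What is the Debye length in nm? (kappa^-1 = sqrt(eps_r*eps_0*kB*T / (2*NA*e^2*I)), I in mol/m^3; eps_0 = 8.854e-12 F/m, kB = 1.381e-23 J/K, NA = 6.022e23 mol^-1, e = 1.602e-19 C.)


Ionic strength I = 0.336 * 1^2 * 1000 = 336 mol/m^3
kappa^-1 = sqrt(60 * 8.854e-12 * 1.381e-23 * 302 / (2 * 6.022e23 * (1.602e-19)^2 * 336))
kappa^-1 = 0.462 nm

0.462


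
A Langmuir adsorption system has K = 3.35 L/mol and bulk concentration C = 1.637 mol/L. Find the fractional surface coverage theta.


Langmuir isotherm: theta = K*C / (1 + K*C)
K*C = 3.35 * 1.637 = 5.48395
theta = 5.48395 / (1 + 5.48395) = 5.48395 / 6.48395
theta = 0.8458

0.8458


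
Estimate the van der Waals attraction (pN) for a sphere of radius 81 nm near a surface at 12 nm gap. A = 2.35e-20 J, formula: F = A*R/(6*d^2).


Convert to SI: R = 81 nm = 8.1e-08 m, d = 12 nm = 1.2e-08 m
F = A * R / (6 * d^2)
F = 2.35e-20 * 8.1e-08 / (6 * (1.2e-08)^2)
F = 2.20312e-12 N = 2.203 pN

2.203


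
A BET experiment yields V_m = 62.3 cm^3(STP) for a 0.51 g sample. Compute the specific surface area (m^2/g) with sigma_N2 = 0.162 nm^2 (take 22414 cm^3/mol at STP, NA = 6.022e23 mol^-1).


Number of moles in monolayer = V_m / 22414 = 62.3 / 22414 = 0.00277951
Number of molecules = moles * NA = 0.00277951 * 6.022e23
SA = molecules * sigma / mass
SA = (62.3 / 22414) * 6.022e23 * 0.162e-18 / 0.51
SA = 531.7 m^2/g

531.7


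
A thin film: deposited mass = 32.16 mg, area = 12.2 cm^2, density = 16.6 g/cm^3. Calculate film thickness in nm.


Convert: m = 32.16 mg = 3.2160e-05 kg, A = 12.2 cm^2 = 1.2200e-03 m^2, rho = 16.6 g/cm^3 = 16600 kg/m^3
t = m / (A * rho)
t = 3.2160e-05 / (1.2200e-03 * 16600)
t = 1.5880e-06 m = 1588.0 nm

1588.0


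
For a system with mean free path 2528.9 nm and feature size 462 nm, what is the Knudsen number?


Knudsen number Kn = lambda / L
Kn = 2528.9 / 462
Kn = 5.4738

5.4738


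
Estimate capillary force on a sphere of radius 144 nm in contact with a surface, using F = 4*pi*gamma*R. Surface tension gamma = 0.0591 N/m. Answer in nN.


Convert radius: R = 144 nm = 1.44e-07 m
F = 4 * pi * gamma * R
F = 4 * pi * 0.0591 * 1.44e-07
F = 1.06945e-07 N = 106.9448 nN

106.9448


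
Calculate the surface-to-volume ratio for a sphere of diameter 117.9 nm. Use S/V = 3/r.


Radius r = 117.9/2 = 58.95 nm
S/V = 3 / r = 3 / 58.95
S/V = 0.0509 nm^-1

0.0509


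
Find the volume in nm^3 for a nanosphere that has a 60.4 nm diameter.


Radius r = 60.4/2 = 30.2 nm
Volume V = (4/3) * pi * r^3
V = (4/3) * pi * (30.2)^3
V = 115374.4 nm^3

115374.4


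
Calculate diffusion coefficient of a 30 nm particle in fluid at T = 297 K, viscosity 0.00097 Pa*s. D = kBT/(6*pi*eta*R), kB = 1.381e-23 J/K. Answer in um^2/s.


Radius R = 30/2 = 15 nm = 1.5e-08 m
D = kB*T / (6*pi*eta*R)
D = 1.381e-23 * 297 / (6 * pi * 0.00097 * 1.5e-08)
D = 1.4955e-11 m^2/s = 14.955 um^2/s

14.955


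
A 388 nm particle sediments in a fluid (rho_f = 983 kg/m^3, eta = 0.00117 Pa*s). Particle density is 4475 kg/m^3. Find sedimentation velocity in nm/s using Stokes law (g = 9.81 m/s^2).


Radius R = 388/2 nm = 1.94e-07 m
Density difference = 4475 - 983 = 3492 kg/m^3
v = 2 * R^2 * (rho_p - rho_f) * g / (9 * eta)
v = 2 * (1.94e-07)^2 * 3492 * 9.81 / (9 * 0.00117)
v = 2.44877e-07 m/s = 244.8772 nm/s

244.8772


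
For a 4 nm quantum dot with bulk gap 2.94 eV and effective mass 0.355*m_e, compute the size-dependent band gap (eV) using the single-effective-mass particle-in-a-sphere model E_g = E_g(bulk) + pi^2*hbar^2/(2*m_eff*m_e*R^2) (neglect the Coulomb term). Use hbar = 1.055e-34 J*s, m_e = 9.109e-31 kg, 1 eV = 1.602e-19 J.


Radius R = 4/2 nm = 2e-09 m
Confinement energy dE = pi^2 * hbar^2 / (2 * m_eff * m_e * R^2)
dE = pi^2 * (1.055e-34)^2 / (2 * 0.355 * 9.109e-31 * (2e-09)^2) J, divided by 1.602e-19 J/eV
dE = 0.2651 eV
Total band gap = E_g(bulk) + dE = 2.94 + 0.2651 = 3.2051 eV

3.2051


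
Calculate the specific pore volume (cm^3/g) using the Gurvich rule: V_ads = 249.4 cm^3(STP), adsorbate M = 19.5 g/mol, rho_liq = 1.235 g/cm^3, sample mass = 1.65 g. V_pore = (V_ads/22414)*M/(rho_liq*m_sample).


Moles adsorbed n = V_ads / 22414 = 249.4 / 22414 = 1.112697e-02 mol
Liquid volume V_liq = n * M / rho_liq = 1.112697e-02 * 19.5 / 1.235 = 0.17569 cm^3
Specific pore volume V_pore = V_liq / m_sample = 0.17569 / 1.65
V_pore = 0.1065 cm^3/g

0.1065


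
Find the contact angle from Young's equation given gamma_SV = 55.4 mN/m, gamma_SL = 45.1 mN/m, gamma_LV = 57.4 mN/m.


cos(theta) = (gamma_SV - gamma_SL) / gamma_LV
cos(theta) = (55.4 - 45.1) / 57.4
cos(theta) = 0.179443
theta = arccos(0.179443) = 79.66 degrees

79.66


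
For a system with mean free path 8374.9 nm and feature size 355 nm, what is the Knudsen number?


Knudsen number Kn = lambda / L
Kn = 8374.9 / 355
Kn = 23.5913

23.5913


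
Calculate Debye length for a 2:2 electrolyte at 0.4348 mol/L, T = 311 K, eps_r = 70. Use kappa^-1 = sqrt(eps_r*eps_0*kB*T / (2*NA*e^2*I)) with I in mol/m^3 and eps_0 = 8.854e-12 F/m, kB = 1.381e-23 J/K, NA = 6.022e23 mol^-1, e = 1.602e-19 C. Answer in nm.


Ionic strength I = 0.4348 * 2^2 * 1000 = 1739.2 mol/m^3
kappa^-1 = sqrt(70 * 8.854e-12 * 1.381e-23 * 311 / (2 * 6.022e23 * (1.602e-19)^2 * 1739.2))
kappa^-1 = 0.223 nm

0.223


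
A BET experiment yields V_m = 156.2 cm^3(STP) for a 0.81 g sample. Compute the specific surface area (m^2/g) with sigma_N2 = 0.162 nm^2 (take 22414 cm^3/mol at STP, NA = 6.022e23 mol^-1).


Number of moles in monolayer = V_m / 22414 = 156.2 / 22414 = 0.00696886
Number of molecules = moles * NA = 0.00696886 * 6.022e23
SA = molecules * sigma / mass
SA = (156.2 / 22414) * 6.022e23 * 0.162e-18 / 0.81
SA = 839.3 m^2/g

839.3


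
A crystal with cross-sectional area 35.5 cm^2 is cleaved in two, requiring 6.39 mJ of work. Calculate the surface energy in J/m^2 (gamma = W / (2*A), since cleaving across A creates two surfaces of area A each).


Convert: A = 35.5 cm^2 = 0.00355 m^2, W = 6.39 mJ = 0.00639 J
Cleaving exposes two faces of area A, so total new surface = 2*A and gamma = W / (2*A)
gamma = 0.00639 / (2 * 0.00355)
gamma = 0.9 J/m^2

0.9


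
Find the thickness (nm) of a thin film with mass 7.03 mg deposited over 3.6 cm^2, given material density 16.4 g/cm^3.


Convert: m = 7.03 mg = 7.0300e-06 kg, A = 3.6 cm^2 = 3.6000e-04 m^2, rho = 16.4 g/cm^3 = 16400 kg/m^3
t = m / (A * rho)
t = 7.0300e-06 / (3.6000e-04 * 16400)
t = 1.1907e-06 m = 1190.7 nm

1190.7


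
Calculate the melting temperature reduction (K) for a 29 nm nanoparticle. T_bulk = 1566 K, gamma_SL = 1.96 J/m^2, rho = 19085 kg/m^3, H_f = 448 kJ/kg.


Radius R = 29/2 = 14.5 nm = 1.45e-08 m
Convert H_f = 448 kJ/kg = 448000 J/kg
dT = 2 * gamma_SL * T_bulk / (rho * H_f * R)
dT = 2 * 1.96 * 1566 / (19085 * 448000 * 1.45e-08)
dT = 49.5 K

49.5


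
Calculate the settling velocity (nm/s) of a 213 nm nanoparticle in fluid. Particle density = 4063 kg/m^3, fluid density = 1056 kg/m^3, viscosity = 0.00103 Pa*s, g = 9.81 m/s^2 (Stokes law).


Radius R = 213/2 nm = 1.065e-07 m
Density difference = 4063 - 1056 = 3007 kg/m^3
v = 2 * R^2 * (rho_p - rho_f) * g / (9 * eta)
v = 2 * (1.065e-07)^2 * 3007 * 9.81 / (9 * 0.00103)
v = 7.21858e-08 m/s = 72.1858 nm/s

72.1858


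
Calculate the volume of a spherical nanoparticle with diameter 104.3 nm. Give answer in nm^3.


Radius r = 104.3/2 = 52.15 nm
Volume V = (4/3) * pi * r^3
V = (4/3) * pi * (52.15)^3
V = 594089.05 nm^3

594089.05


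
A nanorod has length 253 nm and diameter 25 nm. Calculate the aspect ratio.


Aspect ratio AR = length / diameter
AR = 253 / 25
AR = 10.12

10.12


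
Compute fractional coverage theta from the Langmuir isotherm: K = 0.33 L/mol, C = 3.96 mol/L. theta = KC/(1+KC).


Langmuir isotherm: theta = K*C / (1 + K*C)
K*C = 0.33 * 3.96 = 1.3068
theta = 1.3068 / (1 + 1.3068) = 1.3068 / 2.3068
theta = 0.5665

0.5665


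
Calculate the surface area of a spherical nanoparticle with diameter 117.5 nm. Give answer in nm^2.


Radius r = 117.5/2 = 58.75 nm
Surface area SA = 4 * pi * r^2
SA = 4 * pi * (58.75)^2
SA = 43373.61 nm^2

43373.61


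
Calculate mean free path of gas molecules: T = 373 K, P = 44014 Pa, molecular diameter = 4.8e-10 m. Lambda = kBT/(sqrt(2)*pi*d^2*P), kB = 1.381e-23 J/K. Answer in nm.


Mean free path: lambda = kB*T / (sqrt(2) * pi * d^2 * P)
lambda = 1.381e-23 * 373 / (sqrt(2) * pi * (4.8e-10)^2 * 44014)
lambda = 1.14331e-07 m
lambda = 114.33 nm

114.33


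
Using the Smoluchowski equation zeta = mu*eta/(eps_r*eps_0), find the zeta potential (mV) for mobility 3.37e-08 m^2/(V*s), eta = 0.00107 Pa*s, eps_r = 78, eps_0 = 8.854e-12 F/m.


Smoluchowski equation: zeta = mu * eta / (eps_r * eps_0)
zeta = 3.37e-08 * 0.00107 / (78 * 8.854e-12)
zeta = 0.052213 V = 52.21 mV

52.21


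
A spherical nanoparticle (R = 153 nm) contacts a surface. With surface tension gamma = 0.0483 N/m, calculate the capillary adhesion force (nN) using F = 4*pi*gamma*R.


Convert radius: R = 153 nm = 1.53e-07 m
F = 4 * pi * gamma * R
F = 4 * pi * 0.0483 * 1.53e-07
F = 9.28642e-08 N = 92.8642 nN

92.8642


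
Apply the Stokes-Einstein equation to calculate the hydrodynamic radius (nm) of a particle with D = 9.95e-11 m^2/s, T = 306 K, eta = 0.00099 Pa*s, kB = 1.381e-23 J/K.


Stokes-Einstein: R = kB*T / (6*pi*eta*D)
R = 1.381e-23 * 306 / (6 * pi * 0.00099 * 9.95e-11)
R = 2.27591e-09 m = 2.28 nm

2.28


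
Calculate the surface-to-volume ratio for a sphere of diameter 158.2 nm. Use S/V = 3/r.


Radius r = 158.2/2 = 79.1 nm
S/V = 3 / r = 3 / 79.1
S/V = 0.0379 nm^-1

0.0379


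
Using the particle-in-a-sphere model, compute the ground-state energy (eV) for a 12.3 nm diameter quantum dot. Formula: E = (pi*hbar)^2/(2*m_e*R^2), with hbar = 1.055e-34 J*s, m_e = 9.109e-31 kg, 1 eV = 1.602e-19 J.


Radius R = 12.3/2 = 6.15 nm = 6.15e-09 m
E = (pi * 1.055e-34)^2 / (2 * 9.109e-31 * (6.15e-09)^2)
E(J) = 1.59424e-21
E = E(J) / 1.602e-19 = 0.01 eV

0.01


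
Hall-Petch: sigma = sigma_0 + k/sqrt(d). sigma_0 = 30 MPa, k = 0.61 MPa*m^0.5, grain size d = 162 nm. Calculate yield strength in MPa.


d = 162 nm = 1.62e-07 m
sqrt(d) = 0.0004024922
Hall-Petch contribution = k / sqrt(d) = 0.61 / 0.0004024922 = 1515.6 MPa
sigma = sigma_0 + k/sqrt(d) = 30 + 1515.6 = 1545.6 MPa

1545.6


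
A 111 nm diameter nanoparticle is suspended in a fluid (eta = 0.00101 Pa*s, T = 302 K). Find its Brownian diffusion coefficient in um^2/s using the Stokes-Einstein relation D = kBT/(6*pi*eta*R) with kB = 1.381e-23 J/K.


Radius R = 111/2 = 55.5 nm = 5.55e-08 m
D = kB*T / (6*pi*eta*R)
D = 1.381e-23 * 302 / (6 * pi * 0.00101 * 5.55e-08)
D = 3.94716e-12 m^2/s = 3.947 um^2/s

3.947


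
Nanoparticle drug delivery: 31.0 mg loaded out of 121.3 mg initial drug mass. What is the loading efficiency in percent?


Drug loading efficiency = (drug loaded / drug initial) * 100
DLE = 31.0 / 121.3 * 100
DLE = 0.2556 * 100
DLE = 25.56%

25.56


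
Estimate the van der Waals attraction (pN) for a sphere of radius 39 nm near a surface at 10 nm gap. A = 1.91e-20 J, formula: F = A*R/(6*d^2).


Convert to SI: R = 39 nm = 3.9e-08 m, d = 10 nm = 1e-08 m
F = A * R / (6 * d^2)
F = 1.91e-20 * 3.9e-08 / (6 * (1e-08)^2)
F = 1.2415e-12 N = 1.241 pN

1.241


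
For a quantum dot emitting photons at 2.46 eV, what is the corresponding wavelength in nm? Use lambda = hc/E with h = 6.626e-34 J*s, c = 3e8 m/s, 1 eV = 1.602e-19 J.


Convert energy: E = 2.46 eV = 2.46 * 1.602e-19 = 3.94092e-19 J
lambda = h*c / E = 6.626e-34 * 3e8 / 3.94092e-19
lambda = 5.044e-07 m = 504.4 nm

504.4


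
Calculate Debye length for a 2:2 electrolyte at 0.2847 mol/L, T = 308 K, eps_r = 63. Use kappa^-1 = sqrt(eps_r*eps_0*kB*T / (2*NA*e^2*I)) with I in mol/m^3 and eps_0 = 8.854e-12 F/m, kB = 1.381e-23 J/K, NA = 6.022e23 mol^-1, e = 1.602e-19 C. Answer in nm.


Ionic strength I = 0.2847 * 2^2 * 1000 = 1138.8 mol/m^3
kappa^-1 = sqrt(63 * 8.854e-12 * 1.381e-23 * 308 / (2 * 6.022e23 * (1.602e-19)^2 * 1138.8))
kappa^-1 = 0.26 nm

0.26


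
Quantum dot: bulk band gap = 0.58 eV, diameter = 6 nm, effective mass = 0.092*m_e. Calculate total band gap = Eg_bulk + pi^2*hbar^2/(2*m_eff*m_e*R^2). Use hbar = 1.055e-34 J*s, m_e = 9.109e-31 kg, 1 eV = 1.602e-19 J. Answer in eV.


Radius R = 6/2 nm = 3e-09 m
Confinement energy dE = pi^2 * hbar^2 / (2 * m_eff * m_e * R^2)
dE = pi^2 * (1.055e-34)^2 / (2 * 0.092 * 9.109e-31 * (3e-09)^2) J, divided by 1.602e-19 J/eV
dE = 0.4546 eV
Total band gap = E_g(bulk) + dE = 0.58 + 0.4546 = 1.0346 eV

1.0346


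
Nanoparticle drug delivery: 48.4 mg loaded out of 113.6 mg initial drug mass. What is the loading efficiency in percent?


Drug loading efficiency = (drug loaded / drug initial) * 100
DLE = 48.4 / 113.6 * 100
DLE = 0.4261 * 100
DLE = 42.61%

42.61


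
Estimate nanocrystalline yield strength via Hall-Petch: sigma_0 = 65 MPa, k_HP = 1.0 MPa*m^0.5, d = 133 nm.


d = 133 nm = 1.33e-07 m
sqrt(d) = 0.0003646917
Hall-Petch contribution = k / sqrt(d) = 1.0 / 0.0003646917 = 2742.0 MPa
sigma = sigma_0 + k/sqrt(d) = 65 + 2742.0 = 2807.0 MPa

2807.0


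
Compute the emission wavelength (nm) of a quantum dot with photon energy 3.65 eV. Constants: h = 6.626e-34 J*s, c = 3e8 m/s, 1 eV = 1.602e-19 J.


Convert energy: E = 3.65 eV = 3.65 * 1.602e-19 = 5.8473e-19 J
lambda = h*c / E = 6.626e-34 * 3e8 / 5.8473e-19
lambda = 3.39952e-07 m = 340.0 nm

340.0


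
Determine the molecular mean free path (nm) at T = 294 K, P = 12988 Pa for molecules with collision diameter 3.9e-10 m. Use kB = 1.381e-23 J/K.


Mean free path: lambda = kB*T / (sqrt(2) * pi * d^2 * P)
lambda = 1.381e-23 * 294 / (sqrt(2) * pi * (3.9e-10)^2 * 12988)
lambda = 4.62599e-07 m
lambda = 462.6 nm

462.6


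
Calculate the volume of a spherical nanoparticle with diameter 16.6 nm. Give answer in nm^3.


Radius r = 16.6/2 = 8.3 nm
Volume V = (4/3) * pi * r^3
V = (4/3) * pi * (8.3)^3
V = 2395.1 nm^3

2395.1


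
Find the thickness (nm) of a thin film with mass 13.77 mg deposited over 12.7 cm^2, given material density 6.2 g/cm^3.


Convert: m = 13.77 mg = 1.3770e-05 kg, A = 12.7 cm^2 = 1.2700e-03 m^2, rho = 6.2 g/cm^3 = 6200 kg/m^3
t = m / (A * rho)
t = 1.3770e-05 / (1.2700e-03 * 6200)
t = 1.7488e-06 m = 1748.8 nm

1748.8


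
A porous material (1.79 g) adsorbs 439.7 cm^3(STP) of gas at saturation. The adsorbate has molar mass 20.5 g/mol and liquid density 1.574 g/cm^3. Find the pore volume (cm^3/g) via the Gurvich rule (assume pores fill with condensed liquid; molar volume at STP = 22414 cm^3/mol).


Moles adsorbed n = V_ads / 22414 = 439.7 / 22414 = 1.961720e-02 mol
Liquid volume V_liq = n * M / rho_liq = 1.961720e-02 * 20.5 / 1.574 = 0.25550 cm^3
Specific pore volume V_pore = V_liq / m_sample = 0.25550 / 1.79
V_pore = 0.1427 cm^3/g

0.1427


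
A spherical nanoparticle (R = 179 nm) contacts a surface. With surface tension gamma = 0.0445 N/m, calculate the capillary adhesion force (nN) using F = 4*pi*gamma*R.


Convert radius: R = 179 nm = 1.79e-07 m
F = 4 * pi * gamma * R
F = 4 * pi * 0.0445 * 1.79e-07
F = 1.00097e-07 N = 100.0974 nN

100.0974


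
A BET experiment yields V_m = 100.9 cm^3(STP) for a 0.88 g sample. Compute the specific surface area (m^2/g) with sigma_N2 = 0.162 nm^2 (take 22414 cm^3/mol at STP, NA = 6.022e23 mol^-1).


Number of moles in monolayer = V_m / 22414 = 100.9 / 22414 = 0.00450165
Number of molecules = moles * NA = 0.00450165 * 6.022e23
SA = molecules * sigma / mass
SA = (100.9 / 22414) * 6.022e23 * 0.162e-18 / 0.88
SA = 499.1 m^2/g

499.1


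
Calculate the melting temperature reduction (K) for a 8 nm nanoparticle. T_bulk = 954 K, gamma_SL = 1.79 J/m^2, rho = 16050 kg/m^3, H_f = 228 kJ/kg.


Radius R = 8/2 = 4 nm = 4e-09 m
Convert H_f = 228 kJ/kg = 228000 J/kg
dT = 2 * gamma_SL * T_bulk / (rho * H_f * R)
dT = 2 * 1.79 * 954 / (16050 * 228000 * 4e-09)
dT = 233.3 K

233.3


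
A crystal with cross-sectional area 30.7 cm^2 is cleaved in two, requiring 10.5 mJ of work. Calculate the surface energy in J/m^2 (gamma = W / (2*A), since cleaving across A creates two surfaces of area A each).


Convert: A = 30.7 cm^2 = 0.00307 m^2, W = 10.5 mJ = 0.0105 J
Cleaving exposes two faces of area A, so total new surface = 2*A and gamma = W / (2*A)
gamma = 0.0105 / (2 * 0.00307)
gamma = 1.71 J/m^2

1.71


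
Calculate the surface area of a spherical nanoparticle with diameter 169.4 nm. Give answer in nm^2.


Radius r = 169.4/2 = 84.7 nm
Surface area SA = 4 * pi * r^2
SA = 4 * pi * (84.7)^2
SA = 90152.27 nm^2

90152.27


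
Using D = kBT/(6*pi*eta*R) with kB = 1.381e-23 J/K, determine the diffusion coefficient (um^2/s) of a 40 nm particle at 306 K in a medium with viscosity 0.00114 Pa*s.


Radius R = 40/2 = 20 nm = 2e-08 m
D = kB*T / (6*pi*eta*R)
D = 1.381e-23 * 306 / (6 * pi * 0.00114 * 2e-08)
D = 9.83284e-12 m^2/s = 9.833 um^2/s

9.833


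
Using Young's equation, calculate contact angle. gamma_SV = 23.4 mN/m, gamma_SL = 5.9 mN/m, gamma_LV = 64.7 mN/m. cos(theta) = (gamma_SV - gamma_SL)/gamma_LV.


cos(theta) = (gamma_SV - gamma_SL) / gamma_LV
cos(theta) = (23.4 - 5.9) / 64.7
cos(theta) = 0.270479
theta = arccos(0.270479) = 74.31 degrees

74.31


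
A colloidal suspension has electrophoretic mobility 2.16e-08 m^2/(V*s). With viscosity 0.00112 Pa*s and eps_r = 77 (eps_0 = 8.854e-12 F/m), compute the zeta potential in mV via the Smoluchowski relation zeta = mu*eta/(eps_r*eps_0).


Smoluchowski equation: zeta = mu * eta / (eps_r * eps_0)
zeta = 2.16e-08 * 0.00112 / (77 * 8.854e-12)
zeta = 0.035485 V = 35.48 mV

35.48


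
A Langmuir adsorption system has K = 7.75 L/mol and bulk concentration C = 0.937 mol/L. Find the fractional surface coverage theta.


Langmuir isotherm: theta = K*C / (1 + K*C)
K*C = 7.75 * 0.937 = 7.26175
theta = 7.26175 / (1 + 7.26175) = 7.26175 / 8.26175
theta = 0.879

0.879


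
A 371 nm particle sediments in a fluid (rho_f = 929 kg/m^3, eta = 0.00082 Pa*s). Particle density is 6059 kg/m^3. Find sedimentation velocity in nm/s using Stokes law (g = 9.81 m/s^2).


Radius R = 371/2 nm = 1.855e-07 m
Density difference = 6059 - 929 = 5130 kg/m^3
v = 2 * R^2 * (rho_p - rho_f) * g / (9 * eta)
v = 2 * (1.855e-07)^2 * 5130 * 9.81 / (9 * 0.00082)
v = 4.69297e-07 m/s = 469.2971 nm/s

469.2971


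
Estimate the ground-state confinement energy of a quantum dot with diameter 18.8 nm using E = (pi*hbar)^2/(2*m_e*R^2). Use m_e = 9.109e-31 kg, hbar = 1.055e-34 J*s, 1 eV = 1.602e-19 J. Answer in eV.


Radius R = 18.8/2 = 9.4 nm = 9.4e-09 m
E = (pi * 1.055e-34)^2 / (2 * 9.109e-31 * (9.4e-09)^2)
E(J) = 6.82415e-22
E = E(J) / 1.602e-19 = 0.0043 eV

0.0043


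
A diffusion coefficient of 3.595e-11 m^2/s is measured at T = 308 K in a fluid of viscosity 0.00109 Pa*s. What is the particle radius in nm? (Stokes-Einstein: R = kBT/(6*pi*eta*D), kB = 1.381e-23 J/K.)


Stokes-Einstein: R = kB*T / (6*pi*eta*D)
R = 1.381e-23 * 308 / (6 * pi * 0.00109 * 3.595e-11)
R = 5.75861e-09 m = 5.76 nm

5.76


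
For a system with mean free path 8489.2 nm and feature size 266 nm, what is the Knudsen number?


Knudsen number Kn = lambda / L
Kn = 8489.2 / 266
Kn = 31.9143

31.9143


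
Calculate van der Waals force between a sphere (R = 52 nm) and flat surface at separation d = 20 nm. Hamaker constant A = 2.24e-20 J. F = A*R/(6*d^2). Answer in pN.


Convert to SI: R = 52 nm = 5.2e-08 m, d = 20 nm = 2e-08 m
F = A * R / (6 * d^2)
F = 2.24e-20 * 5.2e-08 / (6 * (2e-08)^2)
F = 4.85333e-13 N = 0.485 pN

0.485


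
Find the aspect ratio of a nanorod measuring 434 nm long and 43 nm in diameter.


Aspect ratio AR = length / diameter
AR = 434 / 43
AR = 10.09

10.09


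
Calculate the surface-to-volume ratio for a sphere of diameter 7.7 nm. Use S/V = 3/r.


Radius r = 7.7/2 = 3.85 nm
S/V = 3 / r = 3 / 3.85
S/V = 0.7792 nm^-1

0.7792


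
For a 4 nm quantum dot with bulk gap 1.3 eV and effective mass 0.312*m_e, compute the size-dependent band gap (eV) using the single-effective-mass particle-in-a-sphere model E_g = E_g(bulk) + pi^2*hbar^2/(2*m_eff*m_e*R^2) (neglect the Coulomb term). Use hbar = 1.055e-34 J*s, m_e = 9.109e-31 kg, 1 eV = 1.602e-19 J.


Radius R = 4/2 nm = 2e-09 m
Confinement energy dE = pi^2 * hbar^2 / (2 * m_eff * m_e * R^2)
dE = pi^2 * (1.055e-34)^2 / (2 * 0.312 * 9.109e-31 * (2e-09)^2) J, divided by 1.602e-19 J/eV
dE = 0.3016 eV
Total band gap = E_g(bulk) + dE = 1.3 + 0.3016 = 1.6016 eV

1.6016


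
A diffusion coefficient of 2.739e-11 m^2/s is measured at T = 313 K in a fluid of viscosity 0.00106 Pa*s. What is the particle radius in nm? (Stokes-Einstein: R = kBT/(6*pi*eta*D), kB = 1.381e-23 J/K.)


Stokes-Einstein: R = kB*T / (6*pi*eta*D)
R = 1.381e-23 * 313 / (6 * pi * 0.00106 * 2.739e-11)
R = 7.8984e-09 m = 7.9 nm

7.9


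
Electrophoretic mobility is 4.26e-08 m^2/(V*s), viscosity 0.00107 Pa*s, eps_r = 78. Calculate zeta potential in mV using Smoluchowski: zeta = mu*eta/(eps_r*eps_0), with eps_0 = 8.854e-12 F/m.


Smoluchowski equation: zeta = mu * eta / (eps_r * eps_0)
zeta = 4.26e-08 * 0.00107 / (78 * 8.854e-12)
zeta = 0.066002 V = 66.0 mV

66.0


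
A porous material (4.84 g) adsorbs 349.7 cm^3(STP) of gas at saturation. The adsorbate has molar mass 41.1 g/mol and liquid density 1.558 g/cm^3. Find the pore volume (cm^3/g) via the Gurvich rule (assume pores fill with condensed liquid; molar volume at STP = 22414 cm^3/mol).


Moles adsorbed n = V_ads / 22414 = 349.7 / 22414 = 1.560186e-02 mol
Liquid volume V_liq = n * M / rho_liq = 1.560186e-02 * 41.1 / 1.558 = 0.41158 cm^3
Specific pore volume V_pore = V_liq / m_sample = 0.41158 / 4.84
V_pore = 0.085 cm^3/g

0.085


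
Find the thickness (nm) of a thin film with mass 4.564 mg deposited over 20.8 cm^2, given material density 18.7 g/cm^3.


Convert: m = 4.564 mg = 4.5640e-06 kg, A = 20.8 cm^2 = 2.0800e-03 m^2, rho = 18.7 g/cm^3 = 18700 kg/m^3
t = m / (A * rho)
t = 4.5640e-06 / (2.0800e-03 * 18700)
t = 1.1734e-07 m = 117.3 nm

117.3


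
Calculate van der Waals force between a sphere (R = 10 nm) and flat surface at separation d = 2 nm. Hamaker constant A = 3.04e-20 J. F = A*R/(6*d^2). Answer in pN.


Convert to SI: R = 10 nm = 1e-08 m, d = 2 nm = 2e-09 m
F = A * R / (6 * d^2)
F = 3.04e-20 * 1e-08 / (6 * (2e-09)^2)
F = 1.26667e-11 N = 12.667 pN

12.667


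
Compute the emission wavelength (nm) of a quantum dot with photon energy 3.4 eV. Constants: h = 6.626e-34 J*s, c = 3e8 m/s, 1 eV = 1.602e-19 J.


Convert energy: E = 3.4 eV = 3.4 * 1.602e-19 = 5.4468e-19 J
lambda = h*c / E = 6.626e-34 * 3e8 / 5.4468e-19
lambda = 3.64948e-07 m = 364.9 nm

364.9


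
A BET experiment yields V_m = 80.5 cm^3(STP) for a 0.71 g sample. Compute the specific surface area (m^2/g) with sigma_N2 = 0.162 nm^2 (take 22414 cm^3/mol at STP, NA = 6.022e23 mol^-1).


Number of moles in monolayer = V_m / 22414 = 80.5 / 22414 = 0.00359151
Number of molecules = moles * NA = 0.00359151 * 6.022e23
SA = molecules * sigma / mass
SA = (80.5 / 22414) * 6.022e23 * 0.162e-18 / 0.71
SA = 493.5 m^2/g

493.5


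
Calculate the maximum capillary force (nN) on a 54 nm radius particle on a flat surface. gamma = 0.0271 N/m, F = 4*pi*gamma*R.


Convert radius: R = 54 nm = 5.4e-08 m
F = 4 * pi * gamma * R
F = 4 * pi * 0.0271 * 5.4e-08
F = 1.83896e-08 N = 18.3896 nN

18.3896


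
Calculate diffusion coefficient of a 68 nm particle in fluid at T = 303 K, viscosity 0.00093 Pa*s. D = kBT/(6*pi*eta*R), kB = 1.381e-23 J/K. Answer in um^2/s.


Radius R = 68/2 = 34 nm = 3.4e-08 m
D = kB*T / (6*pi*eta*R)
D = 1.381e-23 * 303 / (6 * pi * 0.00093 * 3.4e-08)
D = 7.02059e-12 m^2/s = 7.021 um^2/s

7.021


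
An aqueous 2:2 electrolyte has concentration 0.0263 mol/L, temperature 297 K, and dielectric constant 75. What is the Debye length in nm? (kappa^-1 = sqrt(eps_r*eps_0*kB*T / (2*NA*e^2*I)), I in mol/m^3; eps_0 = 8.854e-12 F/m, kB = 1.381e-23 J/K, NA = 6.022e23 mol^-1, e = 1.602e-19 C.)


Ionic strength I = 0.0263 * 2^2 * 1000 = 105.2 mol/m^3
kappa^-1 = sqrt(75 * 8.854e-12 * 1.381e-23 * 297 / (2 * 6.022e23 * (1.602e-19)^2 * 105.2))
kappa^-1 = 0.915 nm

0.915


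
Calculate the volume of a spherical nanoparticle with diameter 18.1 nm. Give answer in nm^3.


Radius r = 18.1/2 = 9.05 nm
Volume V = (4/3) * pi * r^3
V = (4/3) * pi * (9.05)^3
V = 3104.81 nm^3

3104.81


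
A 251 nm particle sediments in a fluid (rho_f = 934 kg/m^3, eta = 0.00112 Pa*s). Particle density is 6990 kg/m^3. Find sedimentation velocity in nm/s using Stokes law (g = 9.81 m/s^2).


Radius R = 251/2 nm = 1.255e-07 m
Density difference = 6990 - 934 = 6056 kg/m^3
v = 2 * R^2 * (rho_p - rho_f) * g / (9 * eta)
v = 2 * (1.255e-07)^2 * 6056 * 9.81 / (9 * 0.00112)
v = 1.85657e-07 m/s = 185.6572 nm/s

185.6572


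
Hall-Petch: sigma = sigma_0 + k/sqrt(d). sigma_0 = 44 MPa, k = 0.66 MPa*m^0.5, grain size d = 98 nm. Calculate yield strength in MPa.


d = 98 nm = 9.8e-08 m
sqrt(d) = 0.0003130495
Hall-Petch contribution = k / sqrt(d) = 0.66 / 0.0003130495 = 2108.3 MPa
sigma = sigma_0 + k/sqrt(d) = 44 + 2108.3 = 2152.3 MPa

2152.3


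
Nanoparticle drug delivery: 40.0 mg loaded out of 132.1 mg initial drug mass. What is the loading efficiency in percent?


Drug loading efficiency = (drug loaded / drug initial) * 100
DLE = 40.0 / 132.1 * 100
DLE = 0.3028 * 100
DLE = 30.28%

30.28


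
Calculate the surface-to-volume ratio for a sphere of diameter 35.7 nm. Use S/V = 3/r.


Radius r = 35.7/2 = 17.85 nm
S/V = 3 / r = 3 / 17.85
S/V = 0.1681 nm^-1

0.1681


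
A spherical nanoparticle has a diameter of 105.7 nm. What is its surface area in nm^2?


Radius r = 105.7/2 = 52.85 nm
Surface area SA = 4 * pi * r^2
SA = 4 * pi * (52.85)^2
SA = 35099.41 nm^2

35099.41


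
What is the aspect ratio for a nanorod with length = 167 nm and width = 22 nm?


Aspect ratio AR = length / diameter
AR = 167 / 22
AR = 7.59

7.59


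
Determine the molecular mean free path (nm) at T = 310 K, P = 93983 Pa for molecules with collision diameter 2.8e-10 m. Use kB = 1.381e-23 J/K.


Mean free path: lambda = kB*T / (sqrt(2) * pi * d^2 * P)
lambda = 1.381e-23 * 310 / (sqrt(2) * pi * (2.8e-10)^2 * 93983)
lambda = 1.30775e-07 m
lambda = 130.78 nm

130.78


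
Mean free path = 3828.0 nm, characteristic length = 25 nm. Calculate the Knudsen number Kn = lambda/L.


Knudsen number Kn = lambda / L
Kn = 3828.0 / 25
Kn = 153.12

153.12


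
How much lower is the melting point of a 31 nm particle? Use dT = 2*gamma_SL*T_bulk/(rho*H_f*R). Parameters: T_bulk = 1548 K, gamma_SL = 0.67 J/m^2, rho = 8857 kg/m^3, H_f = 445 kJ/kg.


Radius R = 31/2 = 15.5 nm = 1.55e-08 m
Convert H_f = 445 kJ/kg = 445000 J/kg
dT = 2 * gamma_SL * T_bulk / (rho * H_f * R)
dT = 2 * 0.67 * 1548 / (8857 * 445000 * 1.55e-08)
dT = 34.0 K

34.0


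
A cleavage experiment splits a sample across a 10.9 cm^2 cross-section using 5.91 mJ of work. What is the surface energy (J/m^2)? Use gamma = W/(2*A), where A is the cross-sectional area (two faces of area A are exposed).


Convert: A = 10.9 cm^2 = 0.00109 m^2, W = 5.91 mJ = 0.00591 J
Cleaving exposes two faces of area A, so total new surface = 2*A and gamma = W / (2*A)
gamma = 0.00591 / (2 * 0.00109)
gamma = 2.711 J/m^2

2.711


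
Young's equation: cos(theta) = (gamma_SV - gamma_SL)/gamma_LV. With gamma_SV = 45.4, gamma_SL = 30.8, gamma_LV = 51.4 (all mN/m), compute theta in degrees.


cos(theta) = (gamma_SV - gamma_SL) / gamma_LV
cos(theta) = (45.4 - 30.8) / 51.4
cos(theta) = 0.284047
theta = arccos(0.284047) = 73.5 degrees

73.5


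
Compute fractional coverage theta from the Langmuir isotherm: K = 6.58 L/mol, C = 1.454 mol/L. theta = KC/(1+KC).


Langmuir isotherm: theta = K*C / (1 + K*C)
K*C = 6.58 * 1.454 = 9.56732
theta = 9.56732 / (1 + 9.56732) = 9.56732 / 10.56732
theta = 0.9054

0.9054


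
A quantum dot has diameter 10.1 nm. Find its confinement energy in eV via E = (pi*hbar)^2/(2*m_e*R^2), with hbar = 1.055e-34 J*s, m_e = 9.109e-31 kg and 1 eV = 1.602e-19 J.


Radius R = 10.1/2 = 5.05 nm = 5.05e-09 m
E = (pi * 1.055e-34)^2 / (2 * 9.109e-31 * (5.05e-09)^2)
E(J) = 2.3644e-21
E = E(J) / 1.602e-19 = 0.0148 eV

0.0148


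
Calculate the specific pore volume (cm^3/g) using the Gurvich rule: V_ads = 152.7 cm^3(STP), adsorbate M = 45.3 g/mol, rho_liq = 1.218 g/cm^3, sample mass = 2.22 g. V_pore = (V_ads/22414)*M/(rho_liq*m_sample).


Moles adsorbed n = V_ads / 22414 = 152.7 / 22414 = 6.812706e-03 mol
Liquid volume V_liq = n * M / rho_liq = 6.812706e-03 * 45.3 / 1.218 = 0.25338 cm^3
Specific pore volume V_pore = V_liq / m_sample = 0.25338 / 2.22
V_pore = 0.1141 cm^3/g

0.1141


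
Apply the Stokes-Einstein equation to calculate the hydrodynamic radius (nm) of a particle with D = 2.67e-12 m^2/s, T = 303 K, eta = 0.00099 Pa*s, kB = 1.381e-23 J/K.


Stokes-Einstein: R = kB*T / (6*pi*eta*D)
R = 1.381e-23 * 303 / (6 * pi * 0.00099 * 2.67e-12)
R = 8.39825e-08 m = 83.98 nm

83.98


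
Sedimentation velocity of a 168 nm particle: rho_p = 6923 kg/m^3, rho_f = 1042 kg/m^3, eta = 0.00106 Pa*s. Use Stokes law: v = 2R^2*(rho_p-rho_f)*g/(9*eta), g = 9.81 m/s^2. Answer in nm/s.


Radius R = 168/2 nm = 8.4e-08 m
Density difference = 6923 - 1042 = 5881 kg/m^3
v = 2 * R^2 * (rho_p - rho_f) * g / (9 * eta)
v = 2 * (8.4e-08)^2 * 5881 * 9.81 / (9 * 0.00106)
v = 8.53415e-08 m/s = 85.3415 nm/s

85.3415


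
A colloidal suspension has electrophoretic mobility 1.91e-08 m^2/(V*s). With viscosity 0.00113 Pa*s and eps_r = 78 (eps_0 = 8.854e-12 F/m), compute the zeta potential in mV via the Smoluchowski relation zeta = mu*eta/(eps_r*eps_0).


Smoluchowski equation: zeta = mu * eta / (eps_r * eps_0)
zeta = 1.91e-08 * 0.00113 / (78 * 8.854e-12)
zeta = 0.031252 V = 31.25 mV

31.25


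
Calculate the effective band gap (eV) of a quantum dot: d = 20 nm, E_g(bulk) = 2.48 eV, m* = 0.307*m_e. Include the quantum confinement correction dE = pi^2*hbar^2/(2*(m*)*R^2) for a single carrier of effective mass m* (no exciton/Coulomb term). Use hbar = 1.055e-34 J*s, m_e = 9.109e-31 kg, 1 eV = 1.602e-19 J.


Radius R = 20/2 nm = 1e-08 m
Confinement energy dE = pi^2 * hbar^2 / (2 * m_eff * m_e * R^2)
dE = pi^2 * (1.055e-34)^2 / (2 * 0.307 * 9.109e-31 * (1e-08)^2) J, divided by 1.602e-19 J/eV
dE = 0.0123 eV
Total band gap = E_g(bulk) + dE = 2.48 + 0.0123 = 2.4923 eV

2.4923


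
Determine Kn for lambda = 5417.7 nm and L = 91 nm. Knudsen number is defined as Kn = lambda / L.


Knudsen number Kn = lambda / L
Kn = 5417.7 / 91
Kn = 59.5352

59.5352


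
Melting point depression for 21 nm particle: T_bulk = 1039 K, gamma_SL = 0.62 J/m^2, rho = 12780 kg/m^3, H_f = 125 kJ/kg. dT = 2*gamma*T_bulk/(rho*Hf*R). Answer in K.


Radius R = 21/2 = 10.5 nm = 1.05e-08 m
Convert H_f = 125 kJ/kg = 125000 J/kg
dT = 2 * gamma_SL * T_bulk / (rho * H_f * R)
dT = 2 * 0.62 * 1039 / (12780 * 125000 * 1.05e-08)
dT = 76.8 K

76.8


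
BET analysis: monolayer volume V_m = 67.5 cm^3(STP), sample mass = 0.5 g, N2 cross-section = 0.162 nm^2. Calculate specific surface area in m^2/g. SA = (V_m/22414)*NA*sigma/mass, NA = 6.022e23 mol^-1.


Number of moles in monolayer = V_m / 22414 = 67.5 / 22414 = 0.00301151
Number of molecules = moles * NA = 0.00301151 * 6.022e23
SA = molecules * sigma / mass
SA = (67.5 / 22414) * 6.022e23 * 0.162e-18 / 0.5
SA = 587.6 m^2/g

587.6


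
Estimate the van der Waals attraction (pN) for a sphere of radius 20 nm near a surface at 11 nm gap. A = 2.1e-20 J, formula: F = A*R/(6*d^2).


Convert to SI: R = 20 nm = 2e-08 m, d = 11 nm = 1.1e-08 m
F = A * R / (6 * d^2)
F = 2.1e-20 * 2e-08 / (6 * (1.1e-08)^2)
F = 5.78512e-13 N = 0.579 pN

0.579
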